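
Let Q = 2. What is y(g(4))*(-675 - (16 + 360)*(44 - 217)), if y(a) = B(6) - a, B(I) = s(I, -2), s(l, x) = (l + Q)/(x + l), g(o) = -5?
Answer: 450611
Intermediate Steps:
s(l, x) = (2 + l)/(l + x) (s(l, x) = (l + 2)/(x + l) = (2 + l)/(l + x))
B(I) = (2 + I)/(-2 + I) (B(I) = (2 + I)/(I - 2) = (2 + I)/(-2 + I))
y(a) = 2 - a (y(a) = (2 + 6)/(-2 + 6) - a = 8/4 - a = (1/4)*8 - a = 2 - a)
y(g(4))*(-675 - (16 + 360)*(44 - 217)) = (2 - 1*(-5))*(-675 - (16 + 360)*(44 - 217)) = (2 + 5)*(-675 - 376*(-173)) = 7*(-675 - 1*(-65048)) = 7*(-675 + 65048) = 7*64373 = 450611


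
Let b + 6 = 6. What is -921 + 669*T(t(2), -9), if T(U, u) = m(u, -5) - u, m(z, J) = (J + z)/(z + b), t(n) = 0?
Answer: 18422/3 ≈ 6140.7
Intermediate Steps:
b = 0 (b = -6 + 6 = 0)
m(z, J) = (J + z)/z (m(z, J) = (J + z)/(z + 0) = (J + z)/z)
T(U, u) = -u + (-5 + u)/u (T(U, u) = (-5 + u)/u - u = -u + (-5 + u)/u)
-921 + 669*T(t(2), -9) = -921 + 669*(1 - 1*(-9) - 5/(-9)) = -921 + 669*(1 + 9 - 5*(-⅑)) = -921 + 669*(1 + 9 + 5/9) = -921 + 669*(95/9) = -921 + 21185/3 = 18422/3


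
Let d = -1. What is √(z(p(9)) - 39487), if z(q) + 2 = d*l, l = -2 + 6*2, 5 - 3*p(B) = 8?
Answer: I*√39499 ≈ 198.74*I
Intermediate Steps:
p(B) = -1 (p(B) = 5/3 - ⅓*8 = 5/3 - 8/3 = -1)
l = 10 (l = -2 + 12 = 10)
z(q) = -12 (z(q) = -2 - 1*10 = -2 - 10 = -12)
√(z(p(9)) - 39487) = √(-12 - 39487) = √(-39499) = I*√39499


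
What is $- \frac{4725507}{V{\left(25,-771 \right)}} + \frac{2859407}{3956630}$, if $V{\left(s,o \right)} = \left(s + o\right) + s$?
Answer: $\frac{18699144393857}{2852730230} \approx 6554.8$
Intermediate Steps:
$V{\left(s,o \right)} = o + 2 s$ ($V{\left(s,o \right)} = \left(o + s\right) + s = o + 2 s$)
$- \frac{4725507}{V{\left(25,-771 \right)}} + \frac{2859407}{3956630} = - \frac{4725507}{-771 + 2 \cdot 25} + \frac{2859407}{3956630} = - \frac{4725507}{-771 + 50} + 2859407 \cdot \frac{1}{3956630} = - \frac{4725507}{-721} + \frac{2859407}{3956630} = \left(-4725507\right) \left(- \frac{1}{721}\right) + \frac{2859407}{3956630} = \frac{4725507}{721} + \frac{2859407}{3956630} = \frac{18699144393857}{2852730230}$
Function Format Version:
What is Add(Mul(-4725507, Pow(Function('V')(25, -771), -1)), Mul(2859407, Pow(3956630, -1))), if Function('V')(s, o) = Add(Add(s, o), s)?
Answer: Rational(18699144393857, 2852730230) ≈ 6554.8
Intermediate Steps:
Function('V')(s, o) = Add(o, Mul(2, s)) (Function('V')(s, o) = Add(Add(o, s), s) = Add(o, Mul(2, s)))
Add(Mul(-4725507, Pow(Function('V')(25, -771), -1)), Mul(2859407, Pow(3956630, -1))) = Add(Mul(-4725507, Pow(Add(-771, Mul(2, 25)), -1)), Mul(2859407, Pow(3956630, -1))) = Add(Mul(-4725507, Pow(Add(-771, 50), -1)), Mul(2859407, Rational(1, 3956630))) = Add(Mul(-4725507, Pow(-721, -1)), Rational(2859407, 3956630)) = Add(Mul(-4725507, Rational(-1, 721)), Rational(2859407, 3956630)) = Add(Rational(4725507, 721), Rational(2859407, 3956630)) = Rational(18699144393857, 2852730230)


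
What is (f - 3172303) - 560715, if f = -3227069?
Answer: -6960087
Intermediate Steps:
(f - 3172303) - 560715 = (-3227069 - 3172303) - 560715 = -6399372 - 560715 = -6960087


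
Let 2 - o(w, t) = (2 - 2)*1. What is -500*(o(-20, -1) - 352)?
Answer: 175000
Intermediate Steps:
o(w, t) = 2 (o(w, t) = 2 - (2 - 2) = 2 - 0 = 2 - 1*0 = 2 + 0 = 2)
-500*(o(-20, -1) - 352) = -500*(2 - 352) = -500*(-350) = 175000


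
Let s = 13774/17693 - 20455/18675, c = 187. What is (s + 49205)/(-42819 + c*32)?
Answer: -3251610546602/2434180381425 ≈ -1.3358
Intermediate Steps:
s = -20936173/66083355 (s = 13774*(1/17693) - 20455*1/18675 = 13774/17693 - 4091/3735 = -20936173/66083355 ≈ -0.31681)
(s + 49205)/(-42819 + c*32) = (-20936173/66083355 + 49205)/(-42819 + 187*32) = 3251610546602/(66083355*(-42819 + 5984)) = (3251610546602/66083355)/(-36835) = (3251610546602/66083355)*(-1/36835) = -3251610546602/2434180381425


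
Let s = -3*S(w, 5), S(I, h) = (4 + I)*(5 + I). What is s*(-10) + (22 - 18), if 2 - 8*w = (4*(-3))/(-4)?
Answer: 18263/32 ≈ 570.72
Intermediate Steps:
w = -⅛ (w = ¼ - 4*(-3)/(8*(-4)) = ¼ - (-3)*(-1)/(2*4) = ¼ - ⅛*3 = ¼ - 3/8 = -⅛ ≈ -0.12500)
s = -3627/64 (s = -3*(20 + (-⅛)² + 9*(-⅛)) = -3*(20 + 1/64 - 9/8) = -3*1209/64 = -3627/64 ≈ -56.672)
s*(-10) + (22 - 18) = -3627/64*(-10) + (22 - 18) = 18135/32 + 4 = 18263/32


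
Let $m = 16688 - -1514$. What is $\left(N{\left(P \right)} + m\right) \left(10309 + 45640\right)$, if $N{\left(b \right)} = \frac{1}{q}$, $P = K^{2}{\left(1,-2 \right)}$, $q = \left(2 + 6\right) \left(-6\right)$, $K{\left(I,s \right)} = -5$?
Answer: $\frac{48882361555}{48} \approx 1.0184 \cdot 10^{9}$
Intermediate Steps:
$m = 18202$ ($m = 16688 + 1514 = 18202$)
$q = -48$ ($q = 8 \left(-6\right) = -48$)
$P = 25$ ($P = \left(-5\right)^{2} = 25$)
$N{\left(b \right)} = - \frac{1}{48}$ ($N{\left(b \right)} = \frac{1}{-48} = - \frac{1}{48}$)
$\left(N{\left(P \right)} + m\right) \left(10309 + 45640\right) = \left(- \frac{1}{48} + 18202\right) \left(10309 + 45640\right) = \frac{873695}{48} \cdot 55949 = \frac{48882361555}{48}$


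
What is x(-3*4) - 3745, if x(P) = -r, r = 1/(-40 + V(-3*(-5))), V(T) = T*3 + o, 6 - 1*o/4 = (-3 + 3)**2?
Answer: -108606/29 ≈ -3745.0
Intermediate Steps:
o = 24 (o = 24 - 4*(-3 + 3)**2 = 24 - 4*0**2 = 24 - 4*0 = 24 + 0 = 24)
V(T) = 24 + 3*T (V(T) = T*3 + 24 = 3*T + 24 = 24 + 3*T)
r = 1/29 (r = 1/(-40 + (24 + 3*(-3*(-5)))) = 1/(-40 + (24 + 3*15)) = 1/(-40 + (24 + 45)) = 1/(-40 + 69) = 1/29 ≈ 0.034483)
x(P) = -1/29 (x(P) = -1*1/29 = -1/29)
x(-3*4) - 3745 = -1/29 - 3745 = -108606/29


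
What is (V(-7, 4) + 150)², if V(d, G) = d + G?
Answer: 21609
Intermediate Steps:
V(d, G) = G + d
(V(-7, 4) + 150)² = ((4 - 7) + 150)² = (-3 + 150)² = 147² = 21609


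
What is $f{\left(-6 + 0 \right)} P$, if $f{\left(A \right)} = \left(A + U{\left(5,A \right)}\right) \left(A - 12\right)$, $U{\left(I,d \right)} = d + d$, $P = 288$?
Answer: $93312$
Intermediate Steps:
$U{\left(I,d \right)} = 2 d$
$f{\left(A \right)} = 3 A \left(-12 + A\right)$ ($f{\left(A \right)} = \left(A + 2 A\right) \left(A - 12\right) = 3 A \left(-12 + A\right)$)
$f{\left(-6 + 0 \right)} P = 3 \left(-6 + 0\right) \left(-12 + \left(-6 + 0\right)\right) 288 = 3 \left(-6\right) \left(-12 - 6\right) 288 = 3 \left(-6\right) \left(-18\right) 288 = 324 \cdot 288 = 93312$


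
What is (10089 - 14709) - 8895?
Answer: -13515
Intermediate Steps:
(10089 - 14709) - 8895 = -4620 - 8895 = -13515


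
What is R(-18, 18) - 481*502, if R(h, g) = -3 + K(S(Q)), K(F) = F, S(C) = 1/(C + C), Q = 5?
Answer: -2414649/10 ≈ -2.4147e+5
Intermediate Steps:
S(C) = 1/(2*C)
R(h, g) = -29/10 (R(h, g) = -3 + (½)/5 = -3 + (½)*(⅕) = -3 + ⅒ = -29/10)
R(-18, 18) - 481*502 = -29/10 - 481*502 = -29/10 - 241462 = -2414649/10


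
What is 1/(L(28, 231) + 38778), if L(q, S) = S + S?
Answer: 1/39240 ≈ 2.5484e-5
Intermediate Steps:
L(q, S) = 2*S
1/(L(28, 231) + 38778) = 1/(2*231 + 38778) = 1/(462 + 38778) = 1/39240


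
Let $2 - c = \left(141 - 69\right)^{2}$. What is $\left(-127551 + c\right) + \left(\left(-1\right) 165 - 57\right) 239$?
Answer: $-185791$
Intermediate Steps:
$c = -5182$ ($c = 2 - \left(141 - 69\right)^{2} = 2 - 72^{2} = 2 - 5184 = -5182$)
$\left(-127551 + c\right) + \left(\left(-1\right) 165 - 57\right) 239 = \left(-127551 - 5182\right) + \left(\left(-1\right) 165 - 57\right) 239 = -132733 + \left(-165 - 57\right) 239 = -132733 - 53058 = -185791$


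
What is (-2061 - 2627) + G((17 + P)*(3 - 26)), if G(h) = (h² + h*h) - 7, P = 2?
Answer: 377243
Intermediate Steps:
G(h) = -7 + 2*h² (G(h) = (h² + h²) - 7 = 2*h² - 7 = -7 + 2*h²)
(-2061 - 2627) + G((17 + P)*(3 - 26)) = (-2061 - 2627) + (-7 + 2*((17 + 2)*(3 - 26))²) = -4688 + (-7 + 2*(19*(-23))²) = -4688 + (-7 + 2*(-437)²) = -4688 + (-7 + 2*190969) = -4688 + (-7 + 381938) = -4688 + 381931 = 377243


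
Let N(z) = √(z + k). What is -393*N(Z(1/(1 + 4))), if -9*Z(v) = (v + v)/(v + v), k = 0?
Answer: -131*I ≈ -131.0*I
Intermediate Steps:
Z(v) = -⅑ (Z(v) = -(v + v)/(9*(v + v)) = -2*v/(9*(2*v)) = -2*v*1/(2*v)/9 = -⅑*1 = -⅑)
N(z) = √z (N(z) = √(z + 0) = √z)
-393*N(Z(1/(1 + 4))) = -131*I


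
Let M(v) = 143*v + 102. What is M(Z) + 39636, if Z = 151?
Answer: 61331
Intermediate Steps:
M(v) = 102 + 143*v
M(Z) + 39636 = (102 + 143*151) + 39636 = (102 + 21593) + 39636 = 21695 + 39636 = 61331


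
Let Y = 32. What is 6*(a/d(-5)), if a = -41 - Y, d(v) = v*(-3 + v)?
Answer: -219/20 ≈ -10.950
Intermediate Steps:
a = -73 (a = -41 - 1*32 = -41 - 32 = -73)
6*(a/d(-5)) = 6*(-73*(-1/(5*(-3 - 5)))) = 6*(-73/((-5*(-8)))) = 6*(-73/40) = -219/20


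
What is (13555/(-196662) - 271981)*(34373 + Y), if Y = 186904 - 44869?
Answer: -4717885627535308/98331 ≈ -4.7980e+10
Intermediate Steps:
Y = 142035
(13555/(-196662) - 271981)*(34373 + Y) = (13555/(-196662) - 271981)*(34373 + 142035) = (13555*(-1/196662) - 271981)*176408 = (-13555/196662 - 271981)*176408 = -53488340977/196662*176408 = -4717885627535308/98331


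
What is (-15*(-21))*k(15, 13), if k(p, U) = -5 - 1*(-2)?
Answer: -945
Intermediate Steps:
k(p, U) = -3 (k(p, U) = -5 + 2 = -3)
(-15*(-21))*k(15, 13) = -15*(-21)*(-3) = 315*(-3) = -945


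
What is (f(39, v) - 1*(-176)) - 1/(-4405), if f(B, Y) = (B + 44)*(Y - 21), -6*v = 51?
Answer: -20020723/8810 ≈ -2272.5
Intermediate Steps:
v = -17/2 (v = -⅙*51 = -17/2 ≈ -8.5000)
f(B, Y) = (-21 + Y)*(44 + B) (f(B, Y) = (44 + B)*(-21 + Y) = (-21 + Y)*(44 + B))
(f(39, v) - 1*(-176)) - 1/(-4405) = ((-924 - 21*39 + 44*(-17/2) + 39*(-17/2)) - 1*(-176)) - 1/(-4405) = ((-924 - 819 - 374 - 663/2) + 176) - 1*(-1/4405) = (-4897/2 + 176) + 1/4405 = -4545/2 + 1/4405 = -20020723/8810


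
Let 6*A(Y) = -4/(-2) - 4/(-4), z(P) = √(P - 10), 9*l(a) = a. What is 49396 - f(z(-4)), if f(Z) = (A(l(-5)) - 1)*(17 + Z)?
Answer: 98809/2 + I*√14/2 ≈ 49405.0 + 1.8708*I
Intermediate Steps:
l(a) = a/9
z(P) = √(-10 + P)
A(Y) = ½ (A(Y) = (-4/(-2) - 4/(-4))/6 = (-4*(-½) - 4*(-¼))/6 = (2 + 1)/6 = (⅙)*3 = ½)
f(Z) = -17/2 - Z/2 (f(Z) = (½ - 1)*(17 + Z) = -(17 + Z)/2 = -17/2 - Z/2)
49396 - f(z(-4)) = 49396 - (-17/2 - √(-10 - 4)/2) = 49396 - (-17/2 - I*√14/2) = 49396 + (17/2 + I*√14/2) = 98809/2 + I*√14/2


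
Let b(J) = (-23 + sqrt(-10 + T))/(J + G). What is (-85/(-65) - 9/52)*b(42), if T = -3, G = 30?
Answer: -1357/3744 + 59*I*sqrt(13)/3744 ≈ -0.36245 + 0.056818*I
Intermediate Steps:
b(J) = (-23 + I*sqrt(13))/(30 + J) (b(J) = (-23 + sqrt(-10 - 3))/(J + 30) = (-23 + sqrt(-13))/(30 + J) = (-23 + I*sqrt(13))/(30 + J))
(-85/(-65) - 9/52)*b(42) = (-85/(-65) - 9/52)*((-23 + I*sqrt(13))/(30 + 42)) = (-85*(-1/65) - 9*1/52)*((-23 + I*sqrt(13))/72) = (17/13 - 9/52)*((-23 + I*sqrt(13))/72) = 59*(-23/72 + I*sqrt(13)/72)/52 = -1357/3744 + 59*I*sqrt(13)/3744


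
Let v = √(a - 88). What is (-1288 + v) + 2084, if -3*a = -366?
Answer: 796 + √34 ≈ 801.83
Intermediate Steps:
a = 122 (a = -⅓*(-366) = 122)
v = √34 (v = √(122 - 88) = √34 ≈ 5.8309)
(-1288 + v) + 2084 = (-1288 + √34) + 2084 = 796 + √34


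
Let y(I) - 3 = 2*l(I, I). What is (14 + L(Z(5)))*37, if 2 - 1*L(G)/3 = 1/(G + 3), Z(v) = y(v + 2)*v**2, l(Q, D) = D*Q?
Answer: 1870609/2528 ≈ 739.96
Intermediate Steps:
y(I) = 3 + 2*I**2 (y(I) = 3 + 2*(I*I) = 3 + 2*I**2)
Z(v) = v**2*(3 + 2*(2 + v)**2) (Z(v) = (3 + 2*(v + 2)**2)*v**2 = (3 + 2*(2 + v)**2)*v**2 = v**2*(3 + 2*(2 + v)**2))
L(G) = 6 - 3/(3 + G) (L(G) = 6 - 3/(G + 3) = 6 - 3/(3 + G))
(14 + L(Z(5)))*37 = (14 + 3*(5 + 2*(5**2*(3 + 2*(2 + 5)**2)))/(3 + 5**2*(3 + 2*(2 + 5)**2)))*37 = (14 + 3*(5 + 2*(25*(3 + 2*7**2)))/(3 + 25*(3 + 2*7**2)))*37 = (14 + 3*(5 + 2*(25*(3 + 2*49)))/(3 + 25*(3 + 2*49)))*37 = (14 + 3*(5 + 2*(25*(3 + 98)))/(3 + 25*(3 + 98)))*37 = (14 + 3*(5 + 2*(25*101))/(3 + 25*101))*37 = (14 + 3*(5 + 2*2525)/(3 + 2525))*37 = (14 + 3*(5 + 5050)/2528)*37 = (14 + 3*(1/2528)*5055)*37 = (14 + 15165/2528)*37 = (50557/2528)*37 = 1870609/2528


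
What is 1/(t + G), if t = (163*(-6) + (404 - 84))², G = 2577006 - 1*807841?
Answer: 1/2202129 ≈ 4.5411e-7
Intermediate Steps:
G = 1769165 (G = 2577006 - 807841 = 1769165)
t = 432964 (t = (-978 + 320)² = (-658)² = 432964)
1/(t + G) = 1/(432964 + 1769165) = 1/2202129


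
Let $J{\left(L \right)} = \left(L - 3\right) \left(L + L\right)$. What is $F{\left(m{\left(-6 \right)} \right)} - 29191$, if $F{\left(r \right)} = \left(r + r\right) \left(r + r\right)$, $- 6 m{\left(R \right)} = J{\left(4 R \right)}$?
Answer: $157433$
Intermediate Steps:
$J{\left(L \right)} = 2 L \left(-3 + L\right)$ ($J{\left(L \right)} = \left(-3 + L\right) 2 L = 2 L \left(-3 + L\right)$)
$m{\left(R \right)} = - \frac{4 R \left(-3 + 4 R\right)}{3}$ ($m{\left(R \right)} = - \frac{2 \cdot 4 R \left(-3 + 4 R\right)}{6} = - \frac{8 R \left(-3 + 4 R\right)}{6} = - \frac{4 R \left(-3 + 4 R\right)}{3}$)
$F{\left(r \right)} = 4 r^{2}$ ($F{\left(r \right)} = 2 r 2 r = 4 r^{2}$)
$F{\left(m{\left(-6 \right)} \right)} - 29191 = 4 \left(\frac{4}{3} \left(-6\right) \left(3 - -24\right)\right)^{2} - 29191 = 4 \left(\frac{4}{3} \left(-6\right) \left(3 + 24\right)\right)^{2} - 29191 = 4 \left(\frac{4}{3} \left(-6\right) 27\right)^{2} - 29191 = 4 \left(-216\right)^{2} - 29191 = 4 \cdot 46656 - 29191 = 186624 - 29191 = 157433$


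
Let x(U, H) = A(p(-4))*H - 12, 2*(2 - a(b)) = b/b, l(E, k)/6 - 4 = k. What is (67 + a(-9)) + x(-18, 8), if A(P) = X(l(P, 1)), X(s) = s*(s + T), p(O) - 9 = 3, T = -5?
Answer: 12113/2 ≈ 6056.5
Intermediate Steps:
l(E, k) = 24 + 6*k
p(O) = 12 (p(O) = 9 + 3 = 12)
X(s) = s*(-5 + s) (X(s) = s*(s - 5) = s*(-5 + s))
a(b) = 3/2 (a(b) = 2 - b/(2*b) = 2 - ½*1 = 2 - ½ = 3/2)
A(P) = 750 (A(P) = (24 + 6*1)*(-5 + (24 + 6*1)) = (24 + 6)*(-5 + (24 + 6)) = 30*(-5 + 30) = 30*25 = 750)
x(U, H) = -12 + 750*H (x(U, H) = 750*H - 12 = -12 + 750*H)
(67 + a(-9)) + x(-18, 8) = (67 + 3/2) + (-12 + 750*8) = 137/2 + (-12 + 6000) = 137/2 + 5988 = 12113/2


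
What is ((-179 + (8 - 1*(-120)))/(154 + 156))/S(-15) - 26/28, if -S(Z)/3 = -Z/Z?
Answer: -1067/1085 ≈ -0.98341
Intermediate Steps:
S(Z) = 3 (S(Z) = -(-3)*Z/Z = -(-3) = -3*(-1) = 3)
((-179 + (8 - 1*(-120)))/(154 + 156))/S(-15) - 26/28 = ((-179 + (8 - 1*(-120)))/(154 + 156))/3 - 26/28 = ((-179 + (8 + 120))/310)*(⅓) - 26*1/28 = ((-179 + 128)*(1/310))*(⅓) - 13/14 = -51*1/310*(⅓) - 13/14 = -51/310*⅓ - 13/14 = -17/310 - 13/14 = -1067/1085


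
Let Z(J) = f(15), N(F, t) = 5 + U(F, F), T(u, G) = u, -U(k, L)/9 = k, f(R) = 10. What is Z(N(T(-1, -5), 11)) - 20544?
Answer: -20534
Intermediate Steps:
U(k, L) = -9*k
N(F, t) = 5 - 9*F
Z(J) = 10
Z(N(T(-1, -5), 11)) - 20544 = 10 - 20544 = -20534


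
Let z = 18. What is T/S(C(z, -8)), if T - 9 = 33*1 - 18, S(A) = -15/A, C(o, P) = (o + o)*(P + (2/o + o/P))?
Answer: 584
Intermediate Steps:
C(o, P) = 2*o*(P + 2/o + o/P) (C(o, P) = (2*o)*(P + 2/o + o/P) = 2*o*(P + 2/o + o/P))
T = 24 (T = 9 + (33*1 - 18) = 9 + (33 - 18) = 9 + 15 = 24)
T/S(C(z, -8)) = 24/((-15/(4 + 2*(-8)*18 + 2*18²/(-8)))) = 24/((-15/(4 - 288 + 2*(-⅛)*324))) = 24/((-15/(4 - 288 - 81))) = 24/((-15/(-365))) = 24/((-15*(-1/365))) = 24/(3/73) = 24*(73/3) = 584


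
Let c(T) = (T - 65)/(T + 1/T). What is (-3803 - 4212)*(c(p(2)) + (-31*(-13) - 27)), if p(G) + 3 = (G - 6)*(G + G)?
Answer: -551864810/181 ≈ -3.0490e+6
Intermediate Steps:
p(G) = -3 + 2*G*(-6 + G) (p(G) = -3 + (G - 6)*(G + G) = -3 + (-6 + G)*(2*G) = -3 + 2*G*(-6 + G))
c(T) = (-65 + T)/(T + 1/T)
(-3803 - 4212)*(c(p(2)) + (-31*(-13) - 27)) = (-3803 - 4212)*((-3 - 12*2 + 2*2²)*(-65 + (-3 - 12*2 + 2*2²))/(1 + (-3 - 12*2 + 2*2²)²) + (-31*(-13) - 27)) = -8015*((-3 - 24 + 2*4)*(-65 + (-3 - 24 + 2*4))/(1 + (-3 - 24 + 2*4)²) + (403 - 27)) = -8015*((-3 - 24 + 8)*(-65 + (-3 - 24 + 8))/(1 + (-3 - 24 + 8)²) + 376) = -8015*(-19*(-65 - 19)/(1 + (-19)²) + 376) = -8015*(-19*(-84)/(1 + 361) + 376) = -8015*(-19*(-84)/362 + 376) = -8015*(-19*1/362*(-84) + 376) = -8015*(798/181 + 376) = -8015*68854/181 = -551864810/181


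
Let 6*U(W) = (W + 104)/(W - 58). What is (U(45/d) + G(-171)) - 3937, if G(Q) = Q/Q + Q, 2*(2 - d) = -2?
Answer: -1059725/258 ≈ -4107.5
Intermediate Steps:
d = 3 (d = 2 - ½*(-2) = 2 + 1 = 3)
G(Q) = 1 + Q
U(W) = (104 + W)/(6*(-58 + W)) (U(W) = ((W + 104)/(W - 58))/6 = ((104 + W)/(-58 + W))/6 = (104 + W)/(6*(-58 + W)))
(U(45/d) + G(-171)) - 3937 = ((104 + 45/3)/(6*(-58 + 45/3)) + (1 - 171)) - 3937 = ((104 + 45*(⅓))/(6*(-58 + 45*(⅓))) - 170) - 3937 = ((104 + 15)/(6*(-58 + 15)) - 170) - 3937 = ((⅙)*119/(-43) - 170) - 3937 = ((⅙)*(-1/43)*119 - 170) - 3937 = (-119/258 - 170) - 3937 = -43979/258 - 3937 = -1059725/258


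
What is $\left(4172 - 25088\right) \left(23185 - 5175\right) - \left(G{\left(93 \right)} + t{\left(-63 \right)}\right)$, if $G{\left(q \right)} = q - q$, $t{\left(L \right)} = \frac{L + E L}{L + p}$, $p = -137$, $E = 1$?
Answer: $- \frac{37669716063}{100} \approx -3.767 \cdot 10^{8}$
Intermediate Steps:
$t{\left(L \right)} = \frac{2 L}{-137 + L}$ ($t{\left(L \right)} = \frac{L + 1 L}{L - 137} = \frac{L + L}{-137 + L} = \frac{2 L}{-137 + L}$)
$G{\left(q \right)} = 0$
$\left(4172 - 25088\right) \left(23185 - 5175\right) - \left(G{\left(93 \right)} + t{\left(-63 \right)}\right) = \left(4172 - 25088\right) \left(23185 - 5175\right) - \left(0 + 2 \left(-63\right) \frac{1}{-137 - 63}\right) = \left(-20916\right) 18010 - \left(0 + 2 \left(-63\right) \frac{1}{-200}\right) = -376697160 - \left(0 + 2 \left(-63\right) \left(- \frac{1}{200}\right)\right) = -376697160 - \left(0 + \frac{63}{100}\right) = -376697160 - \frac{63}{100} = - \frac{37669716063}{100}$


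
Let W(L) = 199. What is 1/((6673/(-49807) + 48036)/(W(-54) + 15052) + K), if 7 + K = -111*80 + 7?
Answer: -759606557/6742913703781 ≈ -0.00011265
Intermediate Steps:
K = -8880 (K = -7 + (-111*80 + 7) = -7 + (-8880 + 7) = -7 - 8873 = -8880)
1/((6673/(-49807) + 48036)/(W(-54) + 15052) + K) = 1/((6673/(-49807) + 48036)/(199 + 15052) - 8880) = 1/((6673*(-1/49807) + 48036)/15251 - 8880) = 1/((-6673/49807 + 48036)*(1/15251) - 8880) = 1/((2392522379/49807)*(1/15251) - 8880) = 1/(2392522379/759606557 - 8880) = 1/(-6742913703781/759606557) = -759606557/6742913703781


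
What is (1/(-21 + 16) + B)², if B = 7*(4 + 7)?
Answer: 147456/25 ≈ 5898.2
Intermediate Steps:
B = 77 (B = 7*11 = 77)
(1/(-21 + 16) + B)² = (1/(-21 + 16) + 77)² = (1/(-5) + 77)² = (-⅕ + 77)² = (384/5)² = 147456/25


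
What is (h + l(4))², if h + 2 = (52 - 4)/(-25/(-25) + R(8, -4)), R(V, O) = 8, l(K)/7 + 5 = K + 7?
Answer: 18496/9 ≈ 2055.1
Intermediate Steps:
l(K) = 14 + 7*K (l(K) = -35 + 7*(K + 7) = -35 + 7*(7 + K) = -35 + (49 + 7*K) = 14 + 7*K)
h = 10/3 (h = -2 + (52 - 4)/(-25/(-25) + 8) = -2 + 48/(-25*(-1/25) + 8) = -2 + 48/(1 + 8) = -2 + 48/9 = -2 + 48*(⅑) = -2 + 16/3 = 10/3 ≈ 3.3333)
(h + l(4))² = (10/3 + (14 + 7*4))² = (10/3 + (14 + 28))² = (10/3 + 42)² = (136/3)² = 18496/9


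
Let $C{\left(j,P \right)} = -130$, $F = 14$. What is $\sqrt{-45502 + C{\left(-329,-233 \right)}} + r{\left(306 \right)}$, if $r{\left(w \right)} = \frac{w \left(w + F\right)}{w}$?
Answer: $320 + 8 i \sqrt{713} \approx 320.0 + 213.62 i$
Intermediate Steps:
$r{\left(w \right)} = 14 + w$ ($r{\left(w \right)} = \frac{w \left(w + 14\right)}{w} = \frac{w \left(14 + w\right)}{w} = 14 + w$)
$\sqrt{-45502 + C{\left(-329,-233 \right)}} + r{\left(306 \right)} = \sqrt{-45502 - 130} + \left(14 + 306\right) = \sqrt{-45632} + 320 = 8 i \sqrt{713} + 320 = 320 + 8 i \sqrt{713}$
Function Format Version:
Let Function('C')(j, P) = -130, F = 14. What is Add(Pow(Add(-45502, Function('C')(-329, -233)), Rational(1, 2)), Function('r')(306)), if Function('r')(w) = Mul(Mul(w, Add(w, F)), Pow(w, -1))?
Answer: Add(320, Mul(8, I, Pow(713, Rational(1, 2)))) ≈ Add(320.00, Mul(213.62, I))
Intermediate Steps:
Function('r')(w) = Add(14, w) (Function('r')(w) = Mul(Mul(w, Add(w, 14)), Pow(w, -1)) = Mul(Mul(w, Add(14, w)), Pow(w, -1)) = Add(14, w))
Add(Pow(Add(-45502, Function('C')(-329, -233)), Rational(1, 2)), Function('r')(306)) = Add(Pow(Add(-45502, -130), Rational(1, 2)), Add(14, 306)) = Add(Pow(-45632, Rational(1, 2)), 320) = Add(Mul(8, I, Pow(713, Rational(1, 2))), 320) = Add(320, Mul(8, I, Pow(713, Rational(1, 2))))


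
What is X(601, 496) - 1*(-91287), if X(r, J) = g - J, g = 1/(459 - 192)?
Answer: 24241198/267 ≈ 90791.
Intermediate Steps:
g = 1/267 ≈ 0.0037453
X(r, J) = 1/267 - J
X(601, 496) - 1*(-91287) = (1/267 - 1*496) - 1*(-91287) = (1/267 - 496) + 91287 = -132431/267 + 91287 = 24241198/267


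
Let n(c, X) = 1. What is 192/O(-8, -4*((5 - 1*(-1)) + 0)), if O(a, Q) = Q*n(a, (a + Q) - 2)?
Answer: -8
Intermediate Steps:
O(a, Q) = Q (O(a, Q) = Q*1 = Q)
192/O(-8, -4*((5 - 1*(-1)) + 0)) = 192/((-4*((5 - 1*(-1)) + 0))) = 192/((-4*((5 + 1) + 0))) = 192/((-4*(6 + 0))) = 192/((-4*6)) = 192/(-24) = 192*(-1/24) = -8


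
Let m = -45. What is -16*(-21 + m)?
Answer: 1056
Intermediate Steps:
-16*(-21 + m) = -16*(-21 - 45) = -16*(-66) = 1056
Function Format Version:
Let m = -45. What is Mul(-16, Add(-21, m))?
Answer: 1056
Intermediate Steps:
Mul(-16, Add(-21, m)) = Mul(-16, Add(-21, -45)) = Mul(-16, -66) = 1056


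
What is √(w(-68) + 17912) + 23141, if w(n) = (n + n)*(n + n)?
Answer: 23141 + 2*√9102 ≈ 23332.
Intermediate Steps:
w(n) = 4*n² (w(n) = (2*n)*(2*n) = 4*n²)
√(w(-68) + 17912) + 23141 = √(4*(-68)² + 17912) + 23141 = √(4*4624 + 17912) + 23141 = √(18496 + 17912) + 23141 = √36408 + 23141 = 2*√9102 + 23141 = 23141 + 2*√9102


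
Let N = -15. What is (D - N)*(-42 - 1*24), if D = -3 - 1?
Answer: -726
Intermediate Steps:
D = -4
(D - N)*(-42 - 1*24) = (-4 - 1*(-15))*(-42 - 1*24) = (-4 + 15)*(-42 - 24) = 11*(-66) = -726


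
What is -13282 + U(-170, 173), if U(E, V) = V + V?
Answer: -12936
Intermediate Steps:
U(E, V) = 2*V
-13282 + U(-170, 173) = -13282 + 2*173 = -13282 + 346 = -12936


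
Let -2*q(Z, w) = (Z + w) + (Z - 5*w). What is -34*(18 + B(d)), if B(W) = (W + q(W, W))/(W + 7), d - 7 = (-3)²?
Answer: -15164/23 ≈ -659.30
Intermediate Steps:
d = 16 (d = 7 + (-3)² = 7 + 9 = 16)
q(Z, w) = -Z + 2*w (q(Z, w) = -((Z + w) + (Z - 5*w))/2 = -(-4*w + 2*Z)/2 = -Z + 2*w)
B(W) = 2*W/(7 + W) (B(W) = (W + (-W + 2*W))/(W + 7) = (W + W)/(7 + W) = (2*W)/(7 + W) = 2*W/(7 + W))
-34*(18 + B(d)) = -34*(18 + 2*16/(7 + 16)) = -34*(18 + 2*16/23) = -34*(18 + 2*16*(1/23)) = -34*(18 + 32/23) = -34*446/23 = -15164/23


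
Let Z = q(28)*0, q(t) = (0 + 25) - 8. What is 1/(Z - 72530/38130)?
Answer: -3813/7253 ≈ -0.52571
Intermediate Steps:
q(t) = 17 (q(t) = 25 - 8 = 17)
Z = 0 (Z = 17*0 = 0)
1/(Z - 72530/38130) = 1/(0 - 72530/38130) = 1/(0 - 72530*1/38130) = 1/(0 - 7253/3813) = 1/(-7253/3813) = -3813/7253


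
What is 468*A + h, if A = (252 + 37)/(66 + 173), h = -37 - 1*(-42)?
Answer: 136447/239 ≈ 570.91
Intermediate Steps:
h = 5 (h = -37 + 42 = 5)
A = 289/239 ≈ 1.2092
468*A + h = 468*(289/239) + 5 = 135252/239 + 5 = 136447/239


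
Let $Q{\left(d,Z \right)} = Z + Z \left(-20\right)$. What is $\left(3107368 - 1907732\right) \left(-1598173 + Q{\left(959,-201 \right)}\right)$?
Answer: $-1912644455144$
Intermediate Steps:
$Q{\left(d,Z \right)} = - 19 Z$ ($Q{\left(d,Z \right)} = Z - 20 Z = - 19 Z$)
$\left(3107368 - 1907732\right) \left(-1598173 + Q{\left(959,-201 \right)}\right) = \left(3107368 - 1907732\right) \left(-1598173 - -3819\right) = 1199636 \left(-1598173 + 3819\right) = 1199636 \left(-1594354\right) = -1912644455144$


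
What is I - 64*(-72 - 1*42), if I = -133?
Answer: 7163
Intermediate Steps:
I - 64*(-72 - 1*42) = -133 - 64*(-72 - 1*42) = -133 - 64*(-72 - 42) = -133 - 64*(-114) = -133 + 7296 = 7163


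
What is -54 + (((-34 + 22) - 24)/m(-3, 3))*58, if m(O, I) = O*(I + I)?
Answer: 62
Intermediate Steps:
m(O, I) = 2*I*O (m(O, I) = O*(2*I) = 2*I*O)
-54 + (((-34 + 22) - 24)/m(-3, 3))*58 = -54 + (((-34 + 22) - 24)/((2*3*(-3))))*58 = -54 + ((-12 - 24)/(-18))*58 = -54 - 36*(-1/18)*58 = -54 + 2*58 = -54 + 116 = 62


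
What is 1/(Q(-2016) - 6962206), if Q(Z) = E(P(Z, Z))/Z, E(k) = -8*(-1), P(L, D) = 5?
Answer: -252/1754475913 ≈ -1.4363e-7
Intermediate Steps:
E(k) = 8
Q(Z) = 8/Z
1/(Q(-2016) - 6962206) = 1/(8/(-2016) - 6962206) = 1/(8*(-1/2016) - 6962206) = 1/(-1/252 - 6962206) = 1/(-1754475913/252) = -252/1754475913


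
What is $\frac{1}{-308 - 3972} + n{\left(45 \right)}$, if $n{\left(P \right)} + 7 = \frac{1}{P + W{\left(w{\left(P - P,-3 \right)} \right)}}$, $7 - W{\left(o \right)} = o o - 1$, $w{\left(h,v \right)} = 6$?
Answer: $- \frac{505057}{72760} \approx -6.9414$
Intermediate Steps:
$W{\left(o \right)} = 8 - o^{2}$ ($W{\left(o \right)} = 7 - \left(o o - 1\right) = 7 - \left(o^{2} - 1\right) = 7 - \left(-1 + o^{2}\right) = 8 - o^{2}$)
$n{\left(P \right)} = -7 + \frac{1}{-28 + P}$ ($n{\left(P \right)} = -7 + \frac{1}{P + \left(8 - 6^{2}\right)} = -7 + \frac{1}{P + \left(8 - 36\right)} = -7 + \frac{1}{P - 28} = -7 + \frac{1}{-28 + P}$)
$\frac{1}{-308 - 3972} + n{\left(45 \right)} = \frac{1}{-308 - 3972} + \frac{197 - 315}{-28 + 45} = \frac{1}{-4280} + \frac{197 - 315}{17} = - \frac{1}{4280} + \frac{1}{17} \left(-118\right) = - \frac{1}{4280} - \frac{118}{17} = - \frac{505057}{72760}$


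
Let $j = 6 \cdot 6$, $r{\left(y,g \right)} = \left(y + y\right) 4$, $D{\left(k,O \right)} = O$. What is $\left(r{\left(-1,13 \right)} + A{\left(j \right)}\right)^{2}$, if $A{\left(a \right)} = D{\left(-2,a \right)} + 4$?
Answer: $1024$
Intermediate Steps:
$r{\left(y,g \right)} = 8 y$ ($r{\left(y,g \right)} = 2 y 4 = 8 y$)
$j = 36$
$A{\left(a \right)} = 4 + a$ ($A{\left(a \right)} = a + 4 = 4 + a$)
$\left(r{\left(-1,13 \right)} + A{\left(j \right)}\right)^{2} = \left(8 \left(-1\right) + \left(4 + 36\right)\right)^{2} = \left(-8 + 40\right)^{2} = 32^{2} = 1024$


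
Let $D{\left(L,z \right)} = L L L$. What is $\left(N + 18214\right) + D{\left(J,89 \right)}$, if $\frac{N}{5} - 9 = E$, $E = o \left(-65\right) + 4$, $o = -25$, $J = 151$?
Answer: $3469355$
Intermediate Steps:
$D{\left(L,z \right)} = L^{3}$ ($D{\left(L,z \right)} = L^{2} L = L^{3}$)
$E = 1629$ ($E = \left(-25\right) \left(-65\right) + 4 = 1625 + 4 = 1629$)
$N = 8190$ ($N = 45 + 5 \cdot 1629 = 45 + 8145 = 8190$)
$\left(N + 18214\right) + D{\left(J,89 \right)} = \left(8190 + 18214\right) + 151^{3} = 26404 + 3442951 = 3469355$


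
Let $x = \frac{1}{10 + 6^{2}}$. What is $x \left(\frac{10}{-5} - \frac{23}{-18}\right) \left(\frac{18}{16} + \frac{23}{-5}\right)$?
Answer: $\frac{1807}{33120} \approx 0.054559$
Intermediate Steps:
$x = \frac{1}{46}$ ($x = \frac{1}{10 + 36} = \frac{1}{46} \approx 0.021739$)
$x \left(\frac{10}{-5} - \frac{23}{-18}\right) \left(\frac{18}{16} + \frac{23}{-5}\right) = \frac{\frac{10}{-5} - \frac{23}{-18}}{46} \left(\frac{18}{16} + \frac{23}{-5}\right) = \frac{10 \left(- \frac{1}{5}\right) - - \frac{23}{18}}{46} \left(18 \cdot \frac{1}{16} + 23 \left(- \frac{1}{5}\right)\right) = \frac{-2 + \frac{23}{18}}{46} \left(\frac{9}{8} - \frac{23}{5}\right) = \frac{1}{46} \left(- \frac{13}{18}\right) \left(- \frac{139}{40}\right) = \left(- \frac{13}{828}\right) \left(- \frac{139}{40}\right) = \frac{1807}{33120}$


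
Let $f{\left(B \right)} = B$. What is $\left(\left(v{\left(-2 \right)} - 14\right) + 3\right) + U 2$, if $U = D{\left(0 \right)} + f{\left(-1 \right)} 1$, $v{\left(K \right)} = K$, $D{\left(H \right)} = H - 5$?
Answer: $-25$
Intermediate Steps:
$D{\left(H \right)} = -5 + H$
$U = -6$ ($U = \left(-5 + 0\right) - 1 = -5 - 1 = -6$)
$\left(\left(v{\left(-2 \right)} - 14\right) + 3\right) + U 2 = \left(\left(-2 - 14\right) + 3\right) - 12 = \left(-16 + 3\right) - 12 = -13 - 12 = -25$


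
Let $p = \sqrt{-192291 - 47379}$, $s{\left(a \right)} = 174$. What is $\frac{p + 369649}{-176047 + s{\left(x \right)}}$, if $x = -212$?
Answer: $- \frac{369649}{175873} - \frac{3 i \sqrt{26630}}{175873} \approx -2.1018 - 0.0027836 i$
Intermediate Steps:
$p = 3 i \sqrt{26630}$ ($p = \sqrt{-239670} = 3 i \sqrt{26630} \approx 489.56 i$)
$\frac{p + 369649}{-176047 + s{\left(x \right)}} = \frac{3 i \sqrt{26630} + 369649}{-176047 + 174} = \frac{369649 + 3 i \sqrt{26630}}{-175873} = \left(369649 + 3 i \sqrt{26630}\right) \left(- \frac{1}{175873}\right) = - \frac{369649}{175873} - \frac{3 i \sqrt{26630}}{175873}$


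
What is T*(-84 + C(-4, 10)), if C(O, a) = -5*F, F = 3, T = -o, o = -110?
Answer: -10890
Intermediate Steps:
T = 110 (T = -1*(-110) = 110)
C(O, a) = -15 (C(O, a) = -5*3 = -15)
T*(-84 + C(-4, 10)) = 110*(-84 - 15) = 110*(-99) = -10890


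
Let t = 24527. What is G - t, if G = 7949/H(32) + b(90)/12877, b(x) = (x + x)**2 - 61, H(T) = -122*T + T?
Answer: -1222887083753/49859744 ≈ -24527.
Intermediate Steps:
H(T) = -121*T
b(x) = -61 + 4*x**2 (b(x) = (2*x)**2 - 61 = 4*x**2 - 61 = -61 + 4*x**2)
G = 22857335/49859744 (G = 7949/((-121*32)) + (-61 + 4*90**2)/12877 = 7949/(-3872) + (-61 + 4*8100)*(1/12877) = 7949*(-1/3872) + (-61 + 32400)*(1/12877) = -7949/3872 + 32339*(1/12877) = -7949/3872 + 32339/12877 = 22857335/49859744 ≈ 0.45843)
G - t = 22857335/49859744 - 1*24527 = 22857335/49859744 - 24527 = -1222887083753/49859744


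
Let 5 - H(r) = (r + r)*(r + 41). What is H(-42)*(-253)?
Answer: 19987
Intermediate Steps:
H(r) = 5 - 2*r*(41 + r) (H(r) = 5 - (r + r)*(r + 41) = 5 - 2*r*(41 + r))
H(-42)*(-253) = (5 - 82*(-42) - 2*(-42)²)*(-253) = (5 + 3444 - 2*1764)*(-253) = (5 + 3444 - 3528)*(-253) = -79*(-253) = 19987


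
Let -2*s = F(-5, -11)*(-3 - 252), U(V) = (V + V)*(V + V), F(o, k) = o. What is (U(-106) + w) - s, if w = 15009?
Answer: 121181/2 ≈ 60591.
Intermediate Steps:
U(V) = 4*V**2 (U(V) = (2*V)*(2*V) = 4*V**2)
s = -1275/2 (s = -(-5)*(-3 - 252)/2 = -(-5)*(-255)/2 = -1/2*1275 = -1275/2 ≈ -637.50)
(U(-106) + w) - s = (4*(-106)**2 + 15009) - 1*(-1275/2) = (4*11236 + 15009) + 1275/2 = (44944 + 15009) + 1275/2 = 59953 + 1275/2 = 121181/2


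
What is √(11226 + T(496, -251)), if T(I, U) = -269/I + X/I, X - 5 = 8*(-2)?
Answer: √43150574/62 ≈ 105.95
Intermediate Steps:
X = -11 (X = 5 + 8*(-2) = 5 - 16 = -11)
T(I, U) = -280/I (T(I, U) = -269/I - 11/I = -280/I)
√(11226 + T(496, -251)) = √(11226 - 280/496) = √(11226 - 280*1/496) = √(11226 - 35/62) = √(695977/62) = √43150574/62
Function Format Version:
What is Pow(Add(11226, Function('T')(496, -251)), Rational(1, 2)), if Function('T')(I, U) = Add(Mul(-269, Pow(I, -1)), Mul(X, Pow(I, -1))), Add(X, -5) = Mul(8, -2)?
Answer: Mul(Rational(1, 62), Pow(43150574, Rational(1, 2))) ≈ 105.95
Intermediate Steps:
X = -11 (X = Add(5, Mul(8, -2)) = Add(5, -16) = -11)
Function('T')(I, U) = Mul(-280, Pow(I, -1)) (Function('T')(I, U) = Add(Mul(-269, Pow(I, -1)), Mul(-11, Pow(I, -1))) = Mul(-280, Pow(I, -1)))
Pow(Add(11226, Function('T')(496, -251)), Rational(1, 2)) = Pow(Add(11226, Mul(-280, Pow(496, -1))), Rational(1, 2)) = Pow(Add(11226, Mul(-280, Rational(1, 496))), Rational(1, 2)) = Pow(Add(11226, Rational(-35, 62)), Rational(1, 2)) = Pow(Rational(695977, 62), Rational(1, 2)) = Mul(Rational(1, 62), Pow(43150574, Rational(1, 2)))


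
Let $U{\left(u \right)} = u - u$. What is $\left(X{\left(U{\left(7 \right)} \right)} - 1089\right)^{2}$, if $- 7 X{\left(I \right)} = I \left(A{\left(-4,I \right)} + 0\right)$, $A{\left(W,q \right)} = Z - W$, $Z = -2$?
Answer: $1185921$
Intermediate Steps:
$U{\left(u \right)} = 0$
$A{\left(W,q \right)} = -2 - W$
$X{\left(I \right)} = - \frac{2 I}{7}$ ($X{\left(I \right)} = - \frac{I \left(\left(-2 - -4\right) + 0\right)}{7} = - \frac{I \left(\left(-2 + 4\right) + 0\right)}{7} = - \frac{I \left(2 + 0\right)}{7} = - \frac{I 2}{7} = - \frac{2 I}{7}$)
$\left(X{\left(U{\left(7 \right)} \right)} - 1089\right)^{2} = \left(\left(- \frac{2}{7}\right) 0 - 1089\right)^{2} = \left(0 - 1089\right)^{2} = \left(-1089\right)^{2} = 1185921$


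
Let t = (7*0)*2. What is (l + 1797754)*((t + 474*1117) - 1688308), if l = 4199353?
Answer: -6949747446950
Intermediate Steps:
t = 0 (t = 0*2 = 0)
(l + 1797754)*((t + 474*1117) - 1688308) = (4199353 + 1797754)*((0 + 474*1117) - 1688308) = 5997107*((0 + 529458) - 1688308) = 5997107*(529458 - 1688308) = 5997107*(-1158850) = -6949747446950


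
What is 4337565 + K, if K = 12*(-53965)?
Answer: 3689985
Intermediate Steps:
K = -647580
4337565 + K = 4337565 - 647580 = 3689985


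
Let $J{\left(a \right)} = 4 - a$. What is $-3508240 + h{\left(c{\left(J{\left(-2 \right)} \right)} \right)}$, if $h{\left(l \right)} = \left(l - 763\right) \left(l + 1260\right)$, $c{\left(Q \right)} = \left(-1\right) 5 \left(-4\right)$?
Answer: $-4459280$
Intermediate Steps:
$c{\left(Q \right)} = 20$ ($c{\left(Q \right)} = \left(-5\right) \left(-4\right) = 20$)
$h{\left(l \right)} = \left(-763 + l\right) \left(1260 + l\right)$
$-3508240 + h{\left(c{\left(J{\left(-2 \right)} \right)} \right)} = -3508240 + \left(-961380 + 20^{2} + 497 \cdot 20\right) = -3508240 + \left(-961380 + 400 + 9940\right) = -3508240 - 951040 = -4459280$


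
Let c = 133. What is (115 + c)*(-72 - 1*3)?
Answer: -18600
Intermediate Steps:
(115 + c)*(-72 - 1*3) = (115 + 133)*(-72 - 1*3) = 248*(-72 - 3) = 248*(-75) = -18600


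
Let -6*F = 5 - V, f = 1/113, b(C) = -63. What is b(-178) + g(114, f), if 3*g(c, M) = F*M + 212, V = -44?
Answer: 15545/2034 ≈ 7.6426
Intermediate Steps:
f = 1/113 ≈ 0.0088496
F = -49/6 (F = -(5 - 1*(-44))/6 = -(5 + 44)/6 = -⅙*49 = -49/6 ≈ -8.1667)
g(c, M) = 212/3 - 49*M/18 (g(c, M) = (-49*M/6 + 212)/3 = (212 - 49*M/6)/3 = 212/3 - 49*M/18)
b(-178) + g(114, f) = -63 + (212/3 - 49/18*1/113) = -63 + (212/3 - 49/2034) = -63 + 143687/2034 = 15545/2034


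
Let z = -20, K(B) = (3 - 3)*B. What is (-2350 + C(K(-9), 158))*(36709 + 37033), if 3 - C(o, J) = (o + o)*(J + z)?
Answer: -173072474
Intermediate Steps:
K(B) = 0 (K(B) = 0*B = 0)
C(o, J) = 3 - 2*o*(-20 + J) (C(o, J) = 3 - (o + o)*(J - 20) = 3 - 2*o*(-20 + J))
(-2350 + C(K(-9), 158))*(36709 + 37033) = (-2350 + (3 + 40*0 - 2*158*0))*(36709 + 37033) = (-2350 + (3 + 0 + 0))*73742 = (-2350 + 3)*73742 = -2347*73742 = -173072474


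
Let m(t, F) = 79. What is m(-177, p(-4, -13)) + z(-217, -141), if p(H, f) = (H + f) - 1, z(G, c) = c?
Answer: -62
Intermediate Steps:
p(H, f) = -1 + H + f
m(-177, p(-4, -13)) + z(-217, -141) = 79 - 141 = -62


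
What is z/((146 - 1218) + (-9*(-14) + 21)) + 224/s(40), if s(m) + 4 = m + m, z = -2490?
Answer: 19822/3515 ≈ 5.6393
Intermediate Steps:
s(m) = -4 + 2*m (s(m) = -4 + (m + m) = -4 + 2*m)
z/((146 - 1218) + (-9*(-14) + 21)) + 224/s(40) = -2490/((146 - 1218) + (-9*(-14) + 21)) + 224/(-4 + 2*40) = -2490/(-1072 + (126 + 21)) + 224/(-4 + 80) = -2490/(-1072 + 147) + 224/76 = -2490/(-925) + 224*(1/76) = -2490*(-1/925) + 56/19 = 498/185 + 56/19 = 19822/3515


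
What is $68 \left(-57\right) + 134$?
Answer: $-3742$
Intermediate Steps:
$68 \left(-57\right) + 134 = -3876 + 134 = -3742$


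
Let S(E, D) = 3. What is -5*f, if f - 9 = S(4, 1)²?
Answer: -90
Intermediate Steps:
f = 18 (f = 9 + 3² = 9 + 9 = 18)
-5*f = -5*18 = -90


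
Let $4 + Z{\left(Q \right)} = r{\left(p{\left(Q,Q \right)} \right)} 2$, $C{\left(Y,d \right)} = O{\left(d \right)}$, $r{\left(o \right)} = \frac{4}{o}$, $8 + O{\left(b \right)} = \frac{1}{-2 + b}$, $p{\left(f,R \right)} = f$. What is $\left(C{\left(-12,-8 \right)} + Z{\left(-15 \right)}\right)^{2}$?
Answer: $\frac{143641}{900} \approx 159.6$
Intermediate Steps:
$O{\left(b \right)} = -8 + \frac{1}{-2 + b}$
$C{\left(Y,d \right)} = \frac{17 - 8 d}{-2 + d}$
$Z{\left(Q \right)} = -4 + \frac{8}{Q}$ ($Z{\left(Q \right)} = -4 + \frac{4}{Q} 2 = -4 + \frac{8}{Q}$)
$\left(C{\left(-12,-8 \right)} + Z{\left(-15 \right)}\right)^{2} = \left(\frac{17 - -64}{-2 - 8} - \left(4 - \frac{8}{-15}\right)\right)^{2} = \left(\frac{17 + 64}{-10} + \left(-4 + 8 \left(- \frac{1}{15}\right)\right)\right)^{2} = \left(\left(- \frac{1}{10}\right) 81 - \frac{68}{15}\right)^{2} = \left(- \frac{81}{10} - \frac{68}{15}\right)^{2} = \left(- \frac{379}{30}\right)^{2} = \frac{143641}{900}$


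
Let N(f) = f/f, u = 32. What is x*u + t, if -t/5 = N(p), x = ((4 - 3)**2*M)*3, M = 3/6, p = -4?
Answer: 43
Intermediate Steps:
M = 1/2 (M = 3*(1/6) = 1/2 ≈ 0.50000)
N(f) = 1
x = 3/2 (x = ((4 - 3)**2*(1/2))*3 = (1**2*(1/2))*3 = (1*(1/2))*3 = (1/2)*3 = 3/2 ≈ 1.5000)
t = -5 (t = -5*1 = -5)
x*u + t = (3/2)*32 - 5 = 48 - 5 = 43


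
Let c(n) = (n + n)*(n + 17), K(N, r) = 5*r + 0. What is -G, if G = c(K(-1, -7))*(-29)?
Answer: 36540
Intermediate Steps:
K(N, r) = 5*r
c(n) = 2*n*(17 + n) (c(n) = (2*n)*(17 + n) = 2*n*(17 + n))
G = -36540 (G = (2*(5*(-7))*(17 + 5*(-7)))*(-29) = (2*(-35)*(17 - 35))*(-29) = (2*(-35)*(-18))*(-29) = 1260*(-29) = -36540)
-G = -1*(-36540) = 36540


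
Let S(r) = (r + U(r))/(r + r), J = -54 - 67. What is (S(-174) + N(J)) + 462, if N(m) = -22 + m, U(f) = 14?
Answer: 27793/87 ≈ 319.46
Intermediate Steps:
J = -121
S(r) = (14 + r)/(2*r) (S(r) = (r + 14)/(r + r) = (14 + r)/((2*r)) = (14 + r)*(1/(2*r)) = (14 + r)/(2*r))
(S(-174) + N(J)) + 462 = ((1/2)*(14 - 174)/(-174) + (-22 - 121)) + 462 = ((1/2)*(-1/174)*(-160) - 143) + 462 = (40/87 - 143) + 462 = -12401/87 + 462 = 27793/87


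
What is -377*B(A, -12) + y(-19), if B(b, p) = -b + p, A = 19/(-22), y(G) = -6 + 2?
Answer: 92277/22 ≈ 4194.4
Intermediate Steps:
y(G) = -4
A = -19/22 (A = 19*(-1/22) = -19/22 ≈ -0.86364)
B(b, p) = p - b
-377*B(A, -12) + y(-19) = -377*(-12 - 1*(-19/22)) - 4 = -377*(-12 + 19/22) - 4 = -377*(-245/22) - 4 = 92365/22 - 4 = 92277/22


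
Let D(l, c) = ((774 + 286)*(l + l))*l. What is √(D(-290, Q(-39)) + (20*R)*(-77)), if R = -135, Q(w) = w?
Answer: 10*√1784999 ≈ 13360.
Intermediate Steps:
D(l, c) = 2120*l² (D(l, c) = (1060*(2*l))*l = (2120*l)*l = 2120*l²)
√(D(-290, Q(-39)) + (20*R)*(-77)) = √(2120*(-290)² + (20*(-135))*(-77)) = √(2120*84100 - 2700*(-77)) = √(178292000 + 207900) = √178499900 = 10*√1784999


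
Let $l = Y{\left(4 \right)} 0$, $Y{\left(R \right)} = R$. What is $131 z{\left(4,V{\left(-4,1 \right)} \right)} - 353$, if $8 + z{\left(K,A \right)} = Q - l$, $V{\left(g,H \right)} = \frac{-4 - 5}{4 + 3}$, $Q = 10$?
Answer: $-91$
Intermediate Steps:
$l = 0$ ($l = 4 \cdot 0 = 0$)
$V{\left(g,H \right)} = - \frac{9}{7}$
$z{\left(K,A \right)} = 2$ ($z{\left(K,A \right)} = -8 + \left(10 - 0\right) = -8 + \left(10 + 0\right) = -8 + 10 = 2$)
$131 z{\left(4,V{\left(-4,1 \right)} \right)} - 353 = 131 \cdot 2 - 353 = 262 - 353 = -91$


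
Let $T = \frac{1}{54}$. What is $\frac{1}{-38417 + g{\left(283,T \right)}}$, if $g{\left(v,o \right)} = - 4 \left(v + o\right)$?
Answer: $- \frac{27}{1067825} \approx -2.5285 \cdot 10^{-5}$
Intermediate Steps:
$T = \frac{1}{54} \approx 0.018519$
$g{\left(v,o \right)} = - 4 o - 4 v$ ($g{\left(v,o \right)} = - 4 \left(o + v\right) = - 4 o - 4 v$)
$\frac{1}{-38417 + g{\left(283,T \right)}} = \frac{1}{-38417 - \frac{30566}{27}} = \frac{1}{- \frac{1067825}{27}} = - \frac{27}{1067825}$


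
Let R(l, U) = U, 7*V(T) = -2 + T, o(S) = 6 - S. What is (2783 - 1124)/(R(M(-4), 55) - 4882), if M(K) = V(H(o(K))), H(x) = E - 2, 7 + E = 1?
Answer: -553/1609 ≈ -0.34369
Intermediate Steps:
E = -6 (E = -7 + 1 = -6)
H(x) = -8 (H(x) = -6 - 2 = -8)
V(T) = -2/7 + T/7 (V(T) = (-2 + T)/7 = -2/7 + T/7)
M(K) = -10/7 (M(K) = -2/7 + (⅐)*(-8) = -2/7 - 8/7 = -10/7)
(2783 - 1124)/(R(M(-4), 55) - 4882) = (2783 - 1124)/(55 - 4882) = 1659/(-4827) = 1659*(-1/4827) = -553/1609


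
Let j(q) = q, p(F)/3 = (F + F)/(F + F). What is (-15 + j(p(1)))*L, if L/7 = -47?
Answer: 3948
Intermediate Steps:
L = -329 (L = 7*(-47) = -329)
p(F) = 3 (p(F) = 3*((F + F)/(F + F)) = 3*((2*F)/((2*F))) = 3*((2*F)*(1/(2*F))) = 3*1 = 3)
(-15 + j(p(1)))*L = (-15 + 3)*(-329) = -12*(-329) = 3948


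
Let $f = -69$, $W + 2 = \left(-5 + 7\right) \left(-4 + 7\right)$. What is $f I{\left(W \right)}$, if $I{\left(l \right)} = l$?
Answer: $-276$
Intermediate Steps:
$W = 4$ ($W = -2 + \left(-5 + 7\right) \left(-4 + 7\right) = -2 + 2 \cdot 3 = -2 + 6 = 4$)
$f I{\left(W \right)} = \left(-69\right) 4 = -276$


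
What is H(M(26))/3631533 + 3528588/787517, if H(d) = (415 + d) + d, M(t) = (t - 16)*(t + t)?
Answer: 4271776534213/953297991187 ≈ 4.4810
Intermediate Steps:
M(t) = 2*t*(-16 + t) (M(t) = (-16 + t)*(2*t) = 2*t*(-16 + t))
H(d) = 415 + 2*d
H(M(26))/3631533 + 3528588/787517 = (415 + 2*(2*26*(-16 + 26)))/3631533 + 3528588/787517 = (415 + 2*(2*26*10))*(1/3631533) + 3528588*(1/787517) = (415 + 2*520)*(1/3631533) + 3528588/787517 = (415 + 1040)*(1/3631533) + 3528588/787517 = 1455*(1/3631533) + 3528588/787517 = 485/1210511 + 3528588/787517 = 4271776534213/953297991187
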